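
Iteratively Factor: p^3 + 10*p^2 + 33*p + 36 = (p + 3)*(p^2 + 7*p + 12) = (p + 3)*(p + 4)*(p + 3)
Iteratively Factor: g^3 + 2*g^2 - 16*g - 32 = (g - 4)*(g^2 + 6*g + 8) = (g - 4)*(g + 2)*(g + 4)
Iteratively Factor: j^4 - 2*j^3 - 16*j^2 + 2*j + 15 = (j + 1)*(j^3 - 3*j^2 - 13*j + 15) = (j - 1)*(j + 1)*(j^2 - 2*j - 15) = (j - 1)*(j + 1)*(j + 3)*(j - 5)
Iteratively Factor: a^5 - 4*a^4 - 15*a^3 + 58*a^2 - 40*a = (a - 1)*(a^4 - 3*a^3 - 18*a^2 + 40*a) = a*(a - 1)*(a^3 - 3*a^2 - 18*a + 40) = a*(a - 5)*(a - 1)*(a^2 + 2*a - 8) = a*(a - 5)*(a - 1)*(a + 4)*(a - 2)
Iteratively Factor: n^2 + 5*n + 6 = (n + 3)*(n + 2)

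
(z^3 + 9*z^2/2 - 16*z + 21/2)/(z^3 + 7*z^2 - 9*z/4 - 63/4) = 2*(z - 1)/(2*z + 3)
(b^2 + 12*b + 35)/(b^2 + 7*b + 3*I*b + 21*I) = (b + 5)/(b + 3*I)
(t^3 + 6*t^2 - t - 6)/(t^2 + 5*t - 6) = t + 1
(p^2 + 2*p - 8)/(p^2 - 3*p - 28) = (p - 2)/(p - 7)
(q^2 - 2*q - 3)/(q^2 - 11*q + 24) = (q + 1)/(q - 8)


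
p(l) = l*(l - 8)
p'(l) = 2*l - 8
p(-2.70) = 28.89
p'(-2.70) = -13.40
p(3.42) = -15.66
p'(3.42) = -1.16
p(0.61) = -4.51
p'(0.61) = -6.78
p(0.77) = -5.57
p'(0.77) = -6.46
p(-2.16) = 21.95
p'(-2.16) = -12.32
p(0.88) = -6.27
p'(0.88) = -6.24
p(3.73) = -15.93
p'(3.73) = -0.54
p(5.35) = -14.18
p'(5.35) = 2.70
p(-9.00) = 153.00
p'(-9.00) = -26.00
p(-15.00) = 345.00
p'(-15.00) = -38.00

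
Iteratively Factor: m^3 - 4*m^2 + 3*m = (m - 3)*(m^2 - m) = m*(m - 3)*(m - 1)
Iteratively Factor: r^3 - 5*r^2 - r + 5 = (r - 1)*(r^2 - 4*r - 5) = (r - 1)*(r + 1)*(r - 5)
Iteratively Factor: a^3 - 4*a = (a - 2)*(a^2 + 2*a) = a*(a - 2)*(a + 2)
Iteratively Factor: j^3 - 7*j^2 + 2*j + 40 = (j + 2)*(j^2 - 9*j + 20) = (j - 4)*(j + 2)*(j - 5)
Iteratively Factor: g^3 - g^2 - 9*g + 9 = (g - 3)*(g^2 + 2*g - 3) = (g - 3)*(g + 3)*(g - 1)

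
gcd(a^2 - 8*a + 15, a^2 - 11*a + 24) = a - 3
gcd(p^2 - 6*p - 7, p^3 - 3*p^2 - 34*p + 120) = 1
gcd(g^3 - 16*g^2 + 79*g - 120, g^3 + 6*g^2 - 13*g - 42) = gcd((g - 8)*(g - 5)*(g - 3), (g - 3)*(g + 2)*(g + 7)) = g - 3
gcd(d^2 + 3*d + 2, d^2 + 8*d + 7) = d + 1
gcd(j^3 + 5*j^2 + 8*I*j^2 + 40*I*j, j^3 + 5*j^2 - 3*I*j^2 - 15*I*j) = j^2 + 5*j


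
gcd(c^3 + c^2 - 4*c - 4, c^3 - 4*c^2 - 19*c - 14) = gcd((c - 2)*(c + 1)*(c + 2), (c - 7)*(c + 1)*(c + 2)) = c^2 + 3*c + 2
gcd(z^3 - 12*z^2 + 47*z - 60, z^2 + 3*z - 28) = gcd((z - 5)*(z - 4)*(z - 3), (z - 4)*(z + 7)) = z - 4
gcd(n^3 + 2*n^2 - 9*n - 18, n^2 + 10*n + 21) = n + 3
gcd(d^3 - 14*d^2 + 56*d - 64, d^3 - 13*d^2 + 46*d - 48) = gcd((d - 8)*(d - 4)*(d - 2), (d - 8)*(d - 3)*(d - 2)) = d^2 - 10*d + 16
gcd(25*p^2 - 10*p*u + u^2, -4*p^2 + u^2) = 1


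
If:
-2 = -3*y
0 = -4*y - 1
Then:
No Solution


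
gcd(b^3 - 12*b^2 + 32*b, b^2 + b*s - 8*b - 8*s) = b - 8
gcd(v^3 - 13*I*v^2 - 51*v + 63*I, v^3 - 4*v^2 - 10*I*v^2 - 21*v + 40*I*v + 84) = v^2 - 10*I*v - 21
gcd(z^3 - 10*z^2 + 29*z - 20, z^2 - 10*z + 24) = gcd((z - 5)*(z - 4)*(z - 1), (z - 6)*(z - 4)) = z - 4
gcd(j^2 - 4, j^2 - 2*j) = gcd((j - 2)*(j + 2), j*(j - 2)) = j - 2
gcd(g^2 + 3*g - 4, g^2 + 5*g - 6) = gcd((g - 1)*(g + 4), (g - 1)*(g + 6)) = g - 1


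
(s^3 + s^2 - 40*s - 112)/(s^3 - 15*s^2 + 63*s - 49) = (s^2 + 8*s + 16)/(s^2 - 8*s + 7)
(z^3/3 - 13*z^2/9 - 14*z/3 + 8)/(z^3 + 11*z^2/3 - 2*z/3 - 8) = (z - 6)/(3*(z + 2))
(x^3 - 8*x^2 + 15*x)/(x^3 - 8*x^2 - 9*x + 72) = x*(x - 5)/(x^2 - 5*x - 24)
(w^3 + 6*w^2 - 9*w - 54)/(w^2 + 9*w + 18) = w - 3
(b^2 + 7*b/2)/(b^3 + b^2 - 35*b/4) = 2/(2*b - 5)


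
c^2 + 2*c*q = c*(c + 2*q)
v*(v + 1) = v^2 + v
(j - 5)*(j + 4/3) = j^2 - 11*j/3 - 20/3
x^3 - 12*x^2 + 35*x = x*(x - 7)*(x - 5)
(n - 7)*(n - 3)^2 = n^3 - 13*n^2 + 51*n - 63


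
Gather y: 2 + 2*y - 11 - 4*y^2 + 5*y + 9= -4*y^2 + 7*y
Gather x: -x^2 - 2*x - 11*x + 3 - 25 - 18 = -x^2 - 13*x - 40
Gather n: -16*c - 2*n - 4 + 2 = -16*c - 2*n - 2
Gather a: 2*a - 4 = 2*a - 4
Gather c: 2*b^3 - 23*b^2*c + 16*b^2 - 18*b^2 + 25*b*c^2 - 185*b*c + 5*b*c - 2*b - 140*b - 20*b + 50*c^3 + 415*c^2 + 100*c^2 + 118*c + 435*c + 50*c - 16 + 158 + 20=2*b^3 - 2*b^2 - 162*b + 50*c^3 + c^2*(25*b + 515) + c*(-23*b^2 - 180*b + 603) + 162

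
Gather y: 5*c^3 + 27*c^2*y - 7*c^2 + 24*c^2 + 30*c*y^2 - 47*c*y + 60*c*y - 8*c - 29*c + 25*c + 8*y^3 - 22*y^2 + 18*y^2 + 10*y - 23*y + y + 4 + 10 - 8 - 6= 5*c^3 + 17*c^2 - 12*c + 8*y^3 + y^2*(30*c - 4) + y*(27*c^2 + 13*c - 12)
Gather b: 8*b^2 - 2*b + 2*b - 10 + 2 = 8*b^2 - 8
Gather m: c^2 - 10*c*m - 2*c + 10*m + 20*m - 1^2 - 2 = c^2 - 2*c + m*(30 - 10*c) - 3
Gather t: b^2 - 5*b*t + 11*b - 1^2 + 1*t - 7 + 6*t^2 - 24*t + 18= b^2 + 11*b + 6*t^2 + t*(-5*b - 23) + 10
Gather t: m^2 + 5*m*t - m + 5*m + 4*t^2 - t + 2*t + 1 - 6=m^2 + 4*m + 4*t^2 + t*(5*m + 1) - 5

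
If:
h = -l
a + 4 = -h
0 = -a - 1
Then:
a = -1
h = -3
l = 3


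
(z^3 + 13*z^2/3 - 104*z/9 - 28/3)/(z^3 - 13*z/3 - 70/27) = 3*(z + 6)/(3*z + 5)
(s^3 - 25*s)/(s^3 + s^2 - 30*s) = (s + 5)/(s + 6)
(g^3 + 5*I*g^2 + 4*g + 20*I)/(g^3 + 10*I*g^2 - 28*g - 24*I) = (g^2 + 3*I*g + 10)/(g^2 + 8*I*g - 12)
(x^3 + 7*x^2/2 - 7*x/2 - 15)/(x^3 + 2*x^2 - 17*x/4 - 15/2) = 2*(x + 3)/(2*x + 3)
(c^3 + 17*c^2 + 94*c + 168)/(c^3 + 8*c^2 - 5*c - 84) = (c + 6)/(c - 3)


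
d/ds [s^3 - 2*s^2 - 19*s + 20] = 3*s^2 - 4*s - 19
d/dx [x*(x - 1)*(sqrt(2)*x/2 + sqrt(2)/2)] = sqrt(2)*(3*x^2 - 1)/2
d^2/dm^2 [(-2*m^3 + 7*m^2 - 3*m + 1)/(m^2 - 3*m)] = 6*(m^2 - 3*m + 3)/(m^3*(m^3 - 9*m^2 + 27*m - 27))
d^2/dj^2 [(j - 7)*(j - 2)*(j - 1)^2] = 12*j^2 - 66*j + 66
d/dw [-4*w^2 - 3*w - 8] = -8*w - 3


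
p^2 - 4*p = p*(p - 4)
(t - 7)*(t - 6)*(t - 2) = t^3 - 15*t^2 + 68*t - 84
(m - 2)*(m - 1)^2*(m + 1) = m^4 - 3*m^3 + m^2 + 3*m - 2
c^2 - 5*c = c*(c - 5)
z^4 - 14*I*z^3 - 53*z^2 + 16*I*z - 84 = (z - 7*I)*(z - 6*I)*(z - 2*I)*(z + I)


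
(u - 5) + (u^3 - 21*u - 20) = u^3 - 20*u - 25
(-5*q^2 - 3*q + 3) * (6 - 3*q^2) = 15*q^4 + 9*q^3 - 39*q^2 - 18*q + 18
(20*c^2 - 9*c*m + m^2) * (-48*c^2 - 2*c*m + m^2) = -960*c^4 + 392*c^3*m - 10*c^2*m^2 - 11*c*m^3 + m^4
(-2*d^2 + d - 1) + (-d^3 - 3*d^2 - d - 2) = -d^3 - 5*d^2 - 3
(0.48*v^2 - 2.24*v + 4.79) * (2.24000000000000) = 1.0752*v^2 - 5.0176*v + 10.7296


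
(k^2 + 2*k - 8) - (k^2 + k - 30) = k + 22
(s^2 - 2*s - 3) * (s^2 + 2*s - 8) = s^4 - 15*s^2 + 10*s + 24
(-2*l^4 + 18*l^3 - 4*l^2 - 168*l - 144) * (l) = -2*l^5 + 18*l^4 - 4*l^3 - 168*l^2 - 144*l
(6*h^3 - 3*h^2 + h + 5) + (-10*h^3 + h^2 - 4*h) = -4*h^3 - 2*h^2 - 3*h + 5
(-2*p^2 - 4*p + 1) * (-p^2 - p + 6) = 2*p^4 + 6*p^3 - 9*p^2 - 25*p + 6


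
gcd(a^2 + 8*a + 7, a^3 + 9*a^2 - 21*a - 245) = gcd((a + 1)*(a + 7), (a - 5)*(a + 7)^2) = a + 7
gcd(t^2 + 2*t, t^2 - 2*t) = t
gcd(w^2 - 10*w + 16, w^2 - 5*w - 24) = w - 8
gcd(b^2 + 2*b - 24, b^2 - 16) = b - 4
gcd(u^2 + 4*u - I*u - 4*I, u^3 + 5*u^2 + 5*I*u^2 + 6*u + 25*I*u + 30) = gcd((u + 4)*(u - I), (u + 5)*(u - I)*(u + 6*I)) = u - I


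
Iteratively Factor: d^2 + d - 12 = (d - 3)*(d + 4)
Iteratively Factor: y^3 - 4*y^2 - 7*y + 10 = (y - 5)*(y^2 + y - 2) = (y - 5)*(y + 2)*(y - 1)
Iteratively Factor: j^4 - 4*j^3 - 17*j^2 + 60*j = (j - 5)*(j^3 + j^2 - 12*j) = (j - 5)*(j - 3)*(j^2 + 4*j) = (j - 5)*(j - 3)*(j + 4)*(j)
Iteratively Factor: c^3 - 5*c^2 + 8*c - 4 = (c - 2)*(c^2 - 3*c + 2) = (c - 2)^2*(c - 1)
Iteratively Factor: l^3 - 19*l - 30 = (l + 2)*(l^2 - 2*l - 15) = (l + 2)*(l + 3)*(l - 5)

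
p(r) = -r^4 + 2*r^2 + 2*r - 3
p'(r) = -4*r^3 + 4*r + 2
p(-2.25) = -23.00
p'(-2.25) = 38.56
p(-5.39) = -799.70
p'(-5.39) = 606.80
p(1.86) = -4.33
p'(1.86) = -16.30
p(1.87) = -4.49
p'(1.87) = -16.68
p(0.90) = -0.24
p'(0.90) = 2.68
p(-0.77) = -3.71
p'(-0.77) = 0.75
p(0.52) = -1.49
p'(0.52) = 3.52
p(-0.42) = -3.52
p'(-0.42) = 0.62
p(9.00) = -6384.00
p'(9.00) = -2878.00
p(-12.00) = -20475.00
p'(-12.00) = 6866.00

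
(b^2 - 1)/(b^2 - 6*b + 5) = (b + 1)/(b - 5)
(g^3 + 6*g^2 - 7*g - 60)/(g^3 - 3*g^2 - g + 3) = (g^2 + 9*g + 20)/(g^2 - 1)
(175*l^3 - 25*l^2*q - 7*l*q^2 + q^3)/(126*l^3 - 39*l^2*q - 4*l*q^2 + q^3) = (-25*l^2 + q^2)/(-18*l^2 + 3*l*q + q^2)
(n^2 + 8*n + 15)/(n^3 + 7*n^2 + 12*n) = (n + 5)/(n*(n + 4))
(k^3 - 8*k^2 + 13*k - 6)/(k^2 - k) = k - 7 + 6/k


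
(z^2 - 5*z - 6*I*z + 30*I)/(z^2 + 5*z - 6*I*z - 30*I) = (z - 5)/(z + 5)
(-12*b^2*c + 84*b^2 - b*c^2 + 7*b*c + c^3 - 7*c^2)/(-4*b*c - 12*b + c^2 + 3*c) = (3*b*c - 21*b + c^2 - 7*c)/(c + 3)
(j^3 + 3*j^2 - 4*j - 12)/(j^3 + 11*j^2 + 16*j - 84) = (j^2 + 5*j + 6)/(j^2 + 13*j + 42)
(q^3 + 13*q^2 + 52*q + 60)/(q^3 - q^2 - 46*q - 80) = (q + 6)/(q - 8)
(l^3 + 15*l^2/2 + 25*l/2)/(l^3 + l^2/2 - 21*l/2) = (2*l^2 + 15*l + 25)/(2*l^2 + l - 21)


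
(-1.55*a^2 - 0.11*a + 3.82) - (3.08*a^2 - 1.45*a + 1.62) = -4.63*a^2 + 1.34*a + 2.2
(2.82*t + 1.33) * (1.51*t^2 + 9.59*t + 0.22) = 4.2582*t^3 + 29.0521*t^2 + 13.3751*t + 0.2926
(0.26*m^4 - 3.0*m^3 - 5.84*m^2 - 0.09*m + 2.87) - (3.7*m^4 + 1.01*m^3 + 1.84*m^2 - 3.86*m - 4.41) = -3.44*m^4 - 4.01*m^3 - 7.68*m^2 + 3.77*m + 7.28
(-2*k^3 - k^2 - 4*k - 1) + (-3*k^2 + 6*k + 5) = -2*k^3 - 4*k^2 + 2*k + 4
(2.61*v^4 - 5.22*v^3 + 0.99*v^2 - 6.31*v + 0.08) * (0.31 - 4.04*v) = -10.5444*v^5 + 21.8979*v^4 - 5.6178*v^3 + 25.7993*v^2 - 2.2793*v + 0.0248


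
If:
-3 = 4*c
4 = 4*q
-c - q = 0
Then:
No Solution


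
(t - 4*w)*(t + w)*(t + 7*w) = t^3 + 4*t^2*w - 25*t*w^2 - 28*w^3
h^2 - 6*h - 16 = (h - 8)*(h + 2)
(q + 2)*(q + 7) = q^2 + 9*q + 14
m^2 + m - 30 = (m - 5)*(m + 6)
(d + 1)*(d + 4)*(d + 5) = d^3 + 10*d^2 + 29*d + 20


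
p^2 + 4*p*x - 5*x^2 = (p - x)*(p + 5*x)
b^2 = b^2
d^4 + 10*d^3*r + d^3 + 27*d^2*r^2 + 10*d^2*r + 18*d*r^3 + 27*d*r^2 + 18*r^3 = (d + 1)*(d + r)*(d + 3*r)*(d + 6*r)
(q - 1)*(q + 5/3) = q^2 + 2*q/3 - 5/3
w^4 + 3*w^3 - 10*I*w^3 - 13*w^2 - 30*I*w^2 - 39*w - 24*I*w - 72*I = (w + 3)*(w - 8*I)*(w - 3*I)*(w + I)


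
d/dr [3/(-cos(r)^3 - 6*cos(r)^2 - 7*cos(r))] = 3*(3*sin(r)^2 - 12*cos(r) - 10)*sin(r)/((cos(r)^2 + 6*cos(r) + 7)^2*cos(r)^2)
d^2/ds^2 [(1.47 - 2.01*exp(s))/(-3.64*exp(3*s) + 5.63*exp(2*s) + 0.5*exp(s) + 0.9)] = (106.526784*exp(6*s) - 298.866204*exp(5*s) + 409.718613*exp(4*s) - 101.083242*exp(3*s) - 116.86365*exp(2*s) + 28.52196*exp(s) + 2.2896)*exp(s)/(48.228544*exp(9*s) - 223.785744*exp(8*s) + 326.255748*exp(7*s) - 152.747867*exp(6*s) + 65.84793*exp(5*s) - 79.97613*exp(4*s) - 6.4808*exp(3*s) - 14.3559*exp(2*s) - 1.215*exp(s) - 0.729)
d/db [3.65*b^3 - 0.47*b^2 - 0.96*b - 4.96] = 10.95*b^2 - 0.94*b - 0.96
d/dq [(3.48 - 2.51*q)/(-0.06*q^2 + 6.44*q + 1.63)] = (-0.1506*q^2 + 0.4176*q - 26.5025)/(0.0036*q^4 - 0.7728*q^3 + 41.278*q^2 + 20.9944*q + 2.6569)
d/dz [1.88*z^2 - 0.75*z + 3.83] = 3.76*z - 0.75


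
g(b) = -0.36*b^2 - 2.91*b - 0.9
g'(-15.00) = 7.89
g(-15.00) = -38.25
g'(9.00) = -9.39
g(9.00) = -56.25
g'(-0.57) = -2.50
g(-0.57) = 0.64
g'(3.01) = -5.08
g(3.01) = -12.92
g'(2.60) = -4.78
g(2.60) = -10.90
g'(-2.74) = -0.94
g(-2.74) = 4.37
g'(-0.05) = -2.87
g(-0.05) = -0.76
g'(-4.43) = 0.28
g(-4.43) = 4.93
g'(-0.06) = -2.87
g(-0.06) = -0.73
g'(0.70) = -3.41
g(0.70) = -3.11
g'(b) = -0.72*b - 2.91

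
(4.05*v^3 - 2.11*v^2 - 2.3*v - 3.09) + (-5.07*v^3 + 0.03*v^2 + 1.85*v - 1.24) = -1.02*v^3 - 2.08*v^2 - 0.45*v - 4.33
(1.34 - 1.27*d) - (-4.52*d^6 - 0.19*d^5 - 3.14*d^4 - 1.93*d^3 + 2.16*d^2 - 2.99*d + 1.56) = 4.52*d^6 + 0.19*d^5 + 3.14*d^4 + 1.93*d^3 - 2.16*d^2 + 1.72*d - 0.22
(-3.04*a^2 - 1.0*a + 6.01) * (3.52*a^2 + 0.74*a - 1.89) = -10.7008*a^4 - 5.7696*a^3 + 26.1608*a^2 + 6.3374*a - 11.3589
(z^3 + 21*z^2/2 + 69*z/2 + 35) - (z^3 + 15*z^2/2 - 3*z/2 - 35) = 3*z^2 + 36*z + 70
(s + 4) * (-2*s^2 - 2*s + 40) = -2*s^3 - 10*s^2 + 32*s + 160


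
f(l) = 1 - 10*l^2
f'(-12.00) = 240.00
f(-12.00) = -1439.00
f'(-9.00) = 180.00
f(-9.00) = -809.00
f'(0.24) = -4.80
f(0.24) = 0.42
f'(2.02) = -40.40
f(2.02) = -39.80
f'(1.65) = -33.00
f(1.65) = -26.22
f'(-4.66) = 93.20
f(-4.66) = -216.16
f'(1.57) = -31.40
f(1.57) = -23.65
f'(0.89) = -17.80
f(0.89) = -6.92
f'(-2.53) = 50.60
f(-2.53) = -63.01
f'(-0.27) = 5.40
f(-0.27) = 0.27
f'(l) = -20*l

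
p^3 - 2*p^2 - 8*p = p*(p - 4)*(p + 2)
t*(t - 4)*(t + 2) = t^3 - 2*t^2 - 8*t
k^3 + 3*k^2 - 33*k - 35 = (k - 5)*(k + 1)*(k + 7)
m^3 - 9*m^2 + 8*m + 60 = (m - 6)*(m - 5)*(m + 2)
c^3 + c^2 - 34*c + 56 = (c - 4)*(c - 2)*(c + 7)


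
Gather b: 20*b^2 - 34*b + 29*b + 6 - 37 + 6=20*b^2 - 5*b - 25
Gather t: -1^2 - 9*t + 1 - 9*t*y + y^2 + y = t*(-9*y - 9) + y^2 + y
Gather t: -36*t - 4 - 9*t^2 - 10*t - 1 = -9*t^2 - 46*t - 5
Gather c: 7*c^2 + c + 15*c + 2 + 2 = 7*c^2 + 16*c + 4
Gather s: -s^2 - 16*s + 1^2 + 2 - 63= -s^2 - 16*s - 60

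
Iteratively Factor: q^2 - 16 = (q + 4)*(q - 4)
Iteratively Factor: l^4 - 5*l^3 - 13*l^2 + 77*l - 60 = (l - 5)*(l^3 - 13*l + 12) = (l - 5)*(l + 4)*(l^2 - 4*l + 3) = (l - 5)*(l - 3)*(l + 4)*(l - 1)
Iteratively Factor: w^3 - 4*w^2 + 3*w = (w - 3)*(w^2 - w) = w*(w - 3)*(w - 1)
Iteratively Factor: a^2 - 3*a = (a)*(a - 3)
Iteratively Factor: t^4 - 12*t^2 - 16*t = (t)*(t^3 - 12*t - 16) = t*(t + 2)*(t^2 - 2*t - 8) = t*(t + 2)^2*(t - 4)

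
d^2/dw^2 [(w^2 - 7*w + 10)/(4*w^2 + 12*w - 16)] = (-5*w^3 + 21*w^2 + 3*w + 31)/(w^6 + 9*w^5 + 15*w^4 - 45*w^3 - 60*w^2 + 144*w - 64)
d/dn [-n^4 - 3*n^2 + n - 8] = -4*n^3 - 6*n + 1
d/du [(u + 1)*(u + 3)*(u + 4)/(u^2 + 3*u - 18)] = (u^4 + 6*u^3 - 49*u^2 - 312*u - 378)/(u^4 + 6*u^3 - 27*u^2 - 108*u + 324)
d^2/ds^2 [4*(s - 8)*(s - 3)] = 8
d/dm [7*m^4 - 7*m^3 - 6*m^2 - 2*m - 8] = 28*m^3 - 21*m^2 - 12*m - 2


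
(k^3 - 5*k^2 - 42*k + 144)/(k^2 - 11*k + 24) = k + 6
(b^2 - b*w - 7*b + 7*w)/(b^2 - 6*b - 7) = (b - w)/(b + 1)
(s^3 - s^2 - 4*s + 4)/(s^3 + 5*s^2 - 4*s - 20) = (s - 1)/(s + 5)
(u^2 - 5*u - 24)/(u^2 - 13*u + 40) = (u + 3)/(u - 5)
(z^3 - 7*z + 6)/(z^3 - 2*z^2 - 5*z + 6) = (z^2 + z - 6)/(z^2 - z - 6)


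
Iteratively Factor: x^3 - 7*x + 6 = (x - 1)*(x^2 + x - 6) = (x - 2)*(x - 1)*(x + 3)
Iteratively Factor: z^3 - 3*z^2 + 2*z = (z - 1)*(z^2 - 2*z) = z*(z - 1)*(z - 2)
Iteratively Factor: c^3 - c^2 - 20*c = (c)*(c^2 - c - 20) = c*(c - 5)*(c + 4)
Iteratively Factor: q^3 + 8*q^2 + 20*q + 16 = (q + 2)*(q^2 + 6*q + 8) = (q + 2)*(q + 4)*(q + 2)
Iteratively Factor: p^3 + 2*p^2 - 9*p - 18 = (p + 3)*(p^2 - p - 6) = (p + 2)*(p + 3)*(p - 3)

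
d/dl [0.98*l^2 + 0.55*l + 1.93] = 1.96*l + 0.55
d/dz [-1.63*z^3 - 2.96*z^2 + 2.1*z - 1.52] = -4.89*z^2 - 5.92*z + 2.1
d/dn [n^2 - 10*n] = 2*n - 10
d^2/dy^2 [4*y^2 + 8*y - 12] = 8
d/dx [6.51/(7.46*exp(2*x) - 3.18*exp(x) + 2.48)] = (20.7018 - 97.1292*exp(x))*exp(x)/(7.46*exp(2*x) - 3.18*exp(x) + 2.48)^2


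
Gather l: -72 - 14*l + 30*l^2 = 30*l^2 - 14*l - 72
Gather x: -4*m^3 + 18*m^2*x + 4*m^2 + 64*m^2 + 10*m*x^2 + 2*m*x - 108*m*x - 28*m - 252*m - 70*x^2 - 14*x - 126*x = -4*m^3 + 68*m^2 - 280*m + x^2*(10*m - 70) + x*(18*m^2 - 106*m - 140)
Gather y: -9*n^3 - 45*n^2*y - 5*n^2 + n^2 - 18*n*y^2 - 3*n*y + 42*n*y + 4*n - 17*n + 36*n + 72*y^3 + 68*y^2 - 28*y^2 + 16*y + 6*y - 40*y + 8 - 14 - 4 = -9*n^3 - 4*n^2 + 23*n + 72*y^3 + y^2*(40 - 18*n) + y*(-45*n^2 + 39*n - 18) - 10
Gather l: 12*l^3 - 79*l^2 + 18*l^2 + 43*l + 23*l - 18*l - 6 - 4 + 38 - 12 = 12*l^3 - 61*l^2 + 48*l + 16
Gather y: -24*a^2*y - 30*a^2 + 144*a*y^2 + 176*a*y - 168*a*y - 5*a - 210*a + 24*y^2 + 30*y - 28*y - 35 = -30*a^2 - 215*a + y^2*(144*a + 24) + y*(-24*a^2 + 8*a + 2) - 35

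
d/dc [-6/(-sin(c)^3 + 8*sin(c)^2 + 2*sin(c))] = 6*(-3*cos(c) + 16/tan(c) + 2*cos(c)/sin(c)^2)/(sin(c)^2 - 8*sin(c) - 2)^2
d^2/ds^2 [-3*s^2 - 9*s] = -6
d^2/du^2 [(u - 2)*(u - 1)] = 2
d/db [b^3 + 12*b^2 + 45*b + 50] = 3*b^2 + 24*b + 45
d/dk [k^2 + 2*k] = 2*k + 2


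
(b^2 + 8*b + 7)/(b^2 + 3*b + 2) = (b + 7)/(b + 2)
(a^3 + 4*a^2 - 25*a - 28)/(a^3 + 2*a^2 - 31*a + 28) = (a + 1)/(a - 1)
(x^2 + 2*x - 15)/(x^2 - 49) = (x^2 + 2*x - 15)/(x^2 - 49)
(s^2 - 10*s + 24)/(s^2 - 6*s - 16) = (-s^2 + 10*s - 24)/(-s^2 + 6*s + 16)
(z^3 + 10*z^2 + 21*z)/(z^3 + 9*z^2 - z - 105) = z*(z + 3)/(z^2 + 2*z - 15)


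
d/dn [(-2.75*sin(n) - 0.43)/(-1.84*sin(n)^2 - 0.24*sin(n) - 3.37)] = (-5.06*sin(n)^2 - 1.5824*sin(n) + 9.1643)*cos(n)/(3.3856*sin(n)^4 + 0.8832*sin(n)^3 + 12.4592*sin(n)^2 + 1.6176*sin(n) + 11.3569)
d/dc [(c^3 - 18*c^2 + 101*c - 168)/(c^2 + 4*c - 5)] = (c^4 + 8*c^3 - 188*c^2 + 516*c + 167)/(c^4 + 8*c^3 + 6*c^2 - 40*c + 25)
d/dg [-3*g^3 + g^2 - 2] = g*(2 - 9*g)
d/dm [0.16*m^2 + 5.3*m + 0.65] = 0.32*m + 5.3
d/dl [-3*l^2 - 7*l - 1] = -6*l - 7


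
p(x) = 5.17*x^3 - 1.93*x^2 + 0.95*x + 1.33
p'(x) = 15.51*x^2 - 3.86*x + 0.95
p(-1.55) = -24.03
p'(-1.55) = 44.20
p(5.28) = 713.55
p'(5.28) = 412.96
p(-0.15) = 1.13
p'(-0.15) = 1.88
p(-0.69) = -1.94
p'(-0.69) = 11.00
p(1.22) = 9.00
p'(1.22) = 19.33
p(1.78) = 26.06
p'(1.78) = 43.22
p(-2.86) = -138.12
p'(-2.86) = 138.86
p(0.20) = 1.48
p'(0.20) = 0.80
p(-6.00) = -1190.57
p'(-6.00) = 582.47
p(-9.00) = -3932.48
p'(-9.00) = 1292.00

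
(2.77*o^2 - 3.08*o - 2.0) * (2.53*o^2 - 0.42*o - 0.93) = 7.0081*o^4 - 8.9558*o^3 - 6.3425*o^2 + 3.7044*o + 1.86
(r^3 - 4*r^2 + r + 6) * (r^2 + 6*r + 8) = r^5 + 2*r^4 - 15*r^3 - 20*r^2 + 44*r + 48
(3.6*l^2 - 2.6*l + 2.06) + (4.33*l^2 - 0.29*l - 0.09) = 7.93*l^2 - 2.89*l + 1.97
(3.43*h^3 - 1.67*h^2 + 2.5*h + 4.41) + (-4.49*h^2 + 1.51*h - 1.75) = 3.43*h^3 - 6.16*h^2 + 4.01*h + 2.66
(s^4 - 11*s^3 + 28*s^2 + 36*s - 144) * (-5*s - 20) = -5*s^5 + 35*s^4 + 80*s^3 - 740*s^2 + 2880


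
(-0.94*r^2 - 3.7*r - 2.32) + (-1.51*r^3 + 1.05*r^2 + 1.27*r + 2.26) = -1.51*r^3 + 0.11*r^2 - 2.43*r - 0.0600000000000001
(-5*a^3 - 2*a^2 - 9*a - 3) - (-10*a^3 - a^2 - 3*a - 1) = 5*a^3 - a^2 - 6*a - 2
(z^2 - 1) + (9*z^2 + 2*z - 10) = 10*z^2 + 2*z - 11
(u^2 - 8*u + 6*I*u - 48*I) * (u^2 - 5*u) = u^4 - 13*u^3 + 6*I*u^3 + 40*u^2 - 78*I*u^2 + 240*I*u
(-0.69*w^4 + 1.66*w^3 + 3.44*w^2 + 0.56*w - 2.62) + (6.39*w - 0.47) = -0.69*w^4 + 1.66*w^3 + 3.44*w^2 + 6.95*w - 3.09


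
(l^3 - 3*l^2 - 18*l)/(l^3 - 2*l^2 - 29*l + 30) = l*(l + 3)/(l^2 + 4*l - 5)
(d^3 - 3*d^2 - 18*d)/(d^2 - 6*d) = d + 3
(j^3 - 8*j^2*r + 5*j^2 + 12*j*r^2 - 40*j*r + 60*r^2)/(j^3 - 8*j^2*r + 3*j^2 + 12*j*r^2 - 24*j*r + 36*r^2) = (j + 5)/(j + 3)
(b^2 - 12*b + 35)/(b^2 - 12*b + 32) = (b^2 - 12*b + 35)/(b^2 - 12*b + 32)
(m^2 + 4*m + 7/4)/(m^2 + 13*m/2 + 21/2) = (m + 1/2)/(m + 3)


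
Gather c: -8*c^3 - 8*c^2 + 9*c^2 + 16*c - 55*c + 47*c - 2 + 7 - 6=-8*c^3 + c^2 + 8*c - 1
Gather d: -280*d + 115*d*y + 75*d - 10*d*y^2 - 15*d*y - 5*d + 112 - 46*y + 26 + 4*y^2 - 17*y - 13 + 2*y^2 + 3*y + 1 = d*(-10*y^2 + 100*y - 210) + 6*y^2 - 60*y + 126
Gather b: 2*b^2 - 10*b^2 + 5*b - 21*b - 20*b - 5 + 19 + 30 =-8*b^2 - 36*b + 44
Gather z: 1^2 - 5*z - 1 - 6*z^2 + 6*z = -6*z^2 + z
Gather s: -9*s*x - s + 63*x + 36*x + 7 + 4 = s*(-9*x - 1) + 99*x + 11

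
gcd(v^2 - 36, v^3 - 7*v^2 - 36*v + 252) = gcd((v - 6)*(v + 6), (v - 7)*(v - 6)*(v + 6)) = v^2 - 36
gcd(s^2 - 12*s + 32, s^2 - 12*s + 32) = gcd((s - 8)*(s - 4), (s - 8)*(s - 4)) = s^2 - 12*s + 32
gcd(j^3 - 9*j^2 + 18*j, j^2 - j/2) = j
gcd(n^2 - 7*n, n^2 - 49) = n - 7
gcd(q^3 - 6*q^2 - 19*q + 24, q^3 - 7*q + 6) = q^2 + 2*q - 3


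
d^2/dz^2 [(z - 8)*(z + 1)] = 2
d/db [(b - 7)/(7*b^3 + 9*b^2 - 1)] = (7*b^3 + 9*b^2 - 3*b*(b - 7)*(7*b + 6) - 1)/(7*b^3 + 9*b^2 - 1)^2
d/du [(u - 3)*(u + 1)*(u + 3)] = 3*u^2 + 2*u - 9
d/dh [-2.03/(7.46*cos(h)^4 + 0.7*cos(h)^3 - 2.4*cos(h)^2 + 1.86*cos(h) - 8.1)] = (-60.5752*cos(h)^3 - 4.263*cos(h)^2 + 9.744*cos(h) - 3.7758)*sin(h)/(7.46*cos(h)^4 + 0.7*cos(h)^3 - 2.4*cos(h)^2 + 1.86*cos(h) - 8.1)^2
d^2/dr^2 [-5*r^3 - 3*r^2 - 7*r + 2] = -30*r - 6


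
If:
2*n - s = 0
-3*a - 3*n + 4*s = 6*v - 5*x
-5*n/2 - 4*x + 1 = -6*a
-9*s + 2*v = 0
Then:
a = 139*x/201 - 98/603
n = 4*x/67 + 2/201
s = 8*x/67 + 4/201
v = 36*x/67 + 6/67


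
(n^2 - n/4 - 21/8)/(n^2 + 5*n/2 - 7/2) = (8*n^2 - 2*n - 21)/(4*(2*n^2 + 5*n - 7))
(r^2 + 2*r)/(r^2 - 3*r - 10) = r/(r - 5)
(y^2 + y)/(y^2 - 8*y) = (y + 1)/(y - 8)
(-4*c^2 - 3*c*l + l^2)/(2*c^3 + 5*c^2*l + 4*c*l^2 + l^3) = (-4*c + l)/(2*c^2 + 3*c*l + l^2)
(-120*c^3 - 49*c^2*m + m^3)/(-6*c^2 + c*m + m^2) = (40*c^2 + 3*c*m - m^2)/(2*c - m)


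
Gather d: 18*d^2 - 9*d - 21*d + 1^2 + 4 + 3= 18*d^2 - 30*d + 8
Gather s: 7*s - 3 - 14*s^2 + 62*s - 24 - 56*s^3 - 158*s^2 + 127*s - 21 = -56*s^3 - 172*s^2 + 196*s - 48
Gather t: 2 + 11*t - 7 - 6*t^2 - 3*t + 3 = -6*t^2 + 8*t - 2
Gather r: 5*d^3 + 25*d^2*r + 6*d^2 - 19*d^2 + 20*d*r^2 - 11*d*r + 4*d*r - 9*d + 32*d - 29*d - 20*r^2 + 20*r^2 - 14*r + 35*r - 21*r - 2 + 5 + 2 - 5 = 5*d^3 - 13*d^2 + 20*d*r^2 - 6*d + r*(25*d^2 - 7*d)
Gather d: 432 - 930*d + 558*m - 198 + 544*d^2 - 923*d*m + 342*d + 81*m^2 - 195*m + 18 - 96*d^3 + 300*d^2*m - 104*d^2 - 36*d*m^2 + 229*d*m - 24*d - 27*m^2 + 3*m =-96*d^3 + d^2*(300*m + 440) + d*(-36*m^2 - 694*m - 612) + 54*m^2 + 366*m + 252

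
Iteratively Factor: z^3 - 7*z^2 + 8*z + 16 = (z - 4)*(z^2 - 3*z - 4) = (z - 4)*(z + 1)*(z - 4)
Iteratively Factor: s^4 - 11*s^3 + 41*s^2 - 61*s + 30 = (s - 3)*(s^3 - 8*s^2 + 17*s - 10) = (s - 3)*(s - 2)*(s^2 - 6*s + 5) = (s - 5)*(s - 3)*(s - 2)*(s - 1)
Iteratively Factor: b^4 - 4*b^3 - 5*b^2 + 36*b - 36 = (b - 2)*(b^3 - 2*b^2 - 9*b + 18) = (b - 2)*(b + 3)*(b^2 - 5*b + 6) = (b - 3)*(b - 2)*(b + 3)*(b - 2)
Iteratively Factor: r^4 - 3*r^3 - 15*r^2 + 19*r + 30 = (r + 1)*(r^3 - 4*r^2 - 11*r + 30) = (r + 1)*(r + 3)*(r^2 - 7*r + 10) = (r - 2)*(r + 1)*(r + 3)*(r - 5)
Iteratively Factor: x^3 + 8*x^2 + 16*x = (x + 4)*(x^2 + 4*x) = (x + 4)^2*(x)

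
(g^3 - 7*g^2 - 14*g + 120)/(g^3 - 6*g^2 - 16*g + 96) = (g - 5)/(g - 4)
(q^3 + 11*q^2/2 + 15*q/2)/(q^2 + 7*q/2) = (2*q^2 + 11*q + 15)/(2*q + 7)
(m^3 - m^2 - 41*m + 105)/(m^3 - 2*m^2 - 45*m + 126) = (m - 5)/(m - 6)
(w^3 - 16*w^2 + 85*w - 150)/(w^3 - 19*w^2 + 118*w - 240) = (w - 5)/(w - 8)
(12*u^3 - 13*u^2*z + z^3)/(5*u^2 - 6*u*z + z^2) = (-12*u^2 + u*z + z^2)/(-5*u + z)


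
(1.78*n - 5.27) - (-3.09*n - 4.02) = 4.87*n - 1.25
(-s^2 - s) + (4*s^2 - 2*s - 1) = 3*s^2 - 3*s - 1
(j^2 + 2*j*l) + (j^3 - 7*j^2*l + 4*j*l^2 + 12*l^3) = j^3 - 7*j^2*l + j^2 + 4*j*l^2 + 2*j*l + 12*l^3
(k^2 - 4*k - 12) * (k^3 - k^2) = k^5 - 5*k^4 - 8*k^3 + 12*k^2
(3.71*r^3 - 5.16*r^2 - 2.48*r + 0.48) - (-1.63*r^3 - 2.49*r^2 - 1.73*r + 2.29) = 5.34*r^3 - 2.67*r^2 - 0.75*r - 1.81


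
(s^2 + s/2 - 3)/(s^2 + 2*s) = (s - 3/2)/s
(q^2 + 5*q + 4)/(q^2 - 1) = (q + 4)/(q - 1)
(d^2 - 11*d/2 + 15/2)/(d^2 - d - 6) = (d - 5/2)/(d + 2)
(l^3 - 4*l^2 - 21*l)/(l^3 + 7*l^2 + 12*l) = (l - 7)/(l + 4)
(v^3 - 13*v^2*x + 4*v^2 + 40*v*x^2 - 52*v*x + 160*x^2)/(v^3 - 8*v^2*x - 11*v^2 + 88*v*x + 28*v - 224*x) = (v^2 - 5*v*x + 4*v - 20*x)/(v^2 - 11*v + 28)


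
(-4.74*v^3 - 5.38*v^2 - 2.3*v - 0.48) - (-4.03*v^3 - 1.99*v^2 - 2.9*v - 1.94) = -0.71*v^3 - 3.39*v^2 + 0.6*v + 1.46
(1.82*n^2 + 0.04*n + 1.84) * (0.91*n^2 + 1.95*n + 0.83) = 1.6562*n^4 + 3.5854*n^3 + 3.263*n^2 + 3.6212*n + 1.5272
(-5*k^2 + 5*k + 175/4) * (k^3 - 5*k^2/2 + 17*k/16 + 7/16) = -5*k^5 + 35*k^4/2 + 415*k^3/16 - 425*k^2/4 + 3115*k/64 + 1225/64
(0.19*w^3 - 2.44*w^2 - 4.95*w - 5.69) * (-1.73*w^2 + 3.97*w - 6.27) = -0.3287*w^5 + 4.9755*w^4 - 2.3146*w^3 + 5.491*w^2 + 8.4472*w + 35.6763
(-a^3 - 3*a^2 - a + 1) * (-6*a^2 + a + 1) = 6*a^5 + 17*a^4 + 2*a^3 - 10*a^2 + 1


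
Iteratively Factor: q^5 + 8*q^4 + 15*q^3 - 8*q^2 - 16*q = (q + 4)*(q^4 + 4*q^3 - q^2 - 4*q) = (q - 1)*(q + 4)*(q^3 + 5*q^2 + 4*q) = q*(q - 1)*(q + 4)*(q^2 + 5*q + 4) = q*(q - 1)*(q + 4)^2*(q + 1)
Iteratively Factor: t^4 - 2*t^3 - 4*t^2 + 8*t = (t - 2)*(t^3 - 4*t) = (t - 2)*(t + 2)*(t^2 - 2*t) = t*(t - 2)*(t + 2)*(t - 2)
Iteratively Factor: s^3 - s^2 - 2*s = (s)*(s^2 - s - 2) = s*(s - 2)*(s + 1)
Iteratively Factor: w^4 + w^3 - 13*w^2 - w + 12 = (w - 1)*(w^3 + 2*w^2 - 11*w - 12) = (w - 3)*(w - 1)*(w^2 + 5*w + 4) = (w - 3)*(w - 1)*(w + 1)*(w + 4)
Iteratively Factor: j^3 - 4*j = (j)*(j^2 - 4) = j*(j + 2)*(j - 2)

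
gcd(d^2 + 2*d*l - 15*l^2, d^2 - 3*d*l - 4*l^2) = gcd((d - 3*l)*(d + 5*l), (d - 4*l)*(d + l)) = 1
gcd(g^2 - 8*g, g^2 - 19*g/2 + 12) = g - 8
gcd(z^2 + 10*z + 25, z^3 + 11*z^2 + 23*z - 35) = z + 5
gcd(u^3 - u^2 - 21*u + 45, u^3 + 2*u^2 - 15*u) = u^2 + 2*u - 15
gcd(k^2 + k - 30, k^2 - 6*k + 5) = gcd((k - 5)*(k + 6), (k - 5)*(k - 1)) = k - 5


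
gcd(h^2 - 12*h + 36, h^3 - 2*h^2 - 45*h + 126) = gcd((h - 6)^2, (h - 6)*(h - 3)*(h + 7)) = h - 6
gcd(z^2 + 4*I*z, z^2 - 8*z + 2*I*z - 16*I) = 1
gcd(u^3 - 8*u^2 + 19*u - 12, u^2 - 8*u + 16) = u - 4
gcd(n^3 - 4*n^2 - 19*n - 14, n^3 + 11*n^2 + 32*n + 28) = n + 2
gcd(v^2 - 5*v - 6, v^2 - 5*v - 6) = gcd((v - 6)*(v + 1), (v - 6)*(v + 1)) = v^2 - 5*v - 6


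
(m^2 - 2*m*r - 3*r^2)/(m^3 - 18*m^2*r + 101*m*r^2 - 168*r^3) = (m + r)/(m^2 - 15*m*r + 56*r^2)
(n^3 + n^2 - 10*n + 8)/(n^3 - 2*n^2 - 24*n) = (n^2 - 3*n + 2)/(n*(n - 6))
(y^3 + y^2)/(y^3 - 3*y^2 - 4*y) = y/(y - 4)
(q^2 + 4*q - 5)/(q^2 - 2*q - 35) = (q - 1)/(q - 7)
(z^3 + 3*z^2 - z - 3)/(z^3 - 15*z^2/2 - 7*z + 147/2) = 2*(z^2 - 1)/(2*z^2 - 21*z + 49)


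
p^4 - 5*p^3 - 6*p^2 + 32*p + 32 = (p - 4)^2*(p + 1)*(p + 2)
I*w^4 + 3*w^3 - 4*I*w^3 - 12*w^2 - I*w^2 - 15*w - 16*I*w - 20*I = (w - 5)*(w - 4*I)*(w + I)*(I*w + I)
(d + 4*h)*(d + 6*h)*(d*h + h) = d^3*h + 10*d^2*h^2 + d^2*h + 24*d*h^3 + 10*d*h^2 + 24*h^3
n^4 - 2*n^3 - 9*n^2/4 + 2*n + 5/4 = (n - 5/2)*(n - 1)*(n + 1/2)*(n + 1)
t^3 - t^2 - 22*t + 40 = (t - 4)*(t - 2)*(t + 5)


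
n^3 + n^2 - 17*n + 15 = (n - 3)*(n - 1)*(n + 5)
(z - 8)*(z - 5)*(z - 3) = z^3 - 16*z^2 + 79*z - 120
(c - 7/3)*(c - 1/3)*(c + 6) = c^3 + 10*c^2/3 - 137*c/9 + 14/3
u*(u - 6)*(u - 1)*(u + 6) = u^4 - u^3 - 36*u^2 + 36*u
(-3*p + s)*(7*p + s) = -21*p^2 + 4*p*s + s^2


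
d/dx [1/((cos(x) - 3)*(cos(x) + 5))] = 2*(cos(x) + 1)*sin(x)/((cos(x) - 3)^2*(cos(x) + 5)^2)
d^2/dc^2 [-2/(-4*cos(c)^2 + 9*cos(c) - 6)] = 2*(64*sin(c)^4 - 17*sin(c)^2 + 189*cos(c) - 27*cos(3*c) - 161)/(4*sin(c)^2 + 9*cos(c) - 10)^3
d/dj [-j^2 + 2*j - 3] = 2 - 2*j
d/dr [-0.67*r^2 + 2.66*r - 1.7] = 2.66 - 1.34*r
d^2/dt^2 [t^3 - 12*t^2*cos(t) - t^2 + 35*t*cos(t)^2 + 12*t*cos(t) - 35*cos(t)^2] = 12*t^2*cos(t) + 48*t*sin(t) - 12*t*cos(t) - 70*t*cos(2*t) + 6*t - 24*sqrt(2)*sin(t + pi/4) + 70*sqrt(2)*cos(2*t + pi/4) - 2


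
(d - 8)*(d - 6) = d^2 - 14*d + 48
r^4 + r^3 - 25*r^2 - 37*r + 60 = (r - 5)*(r - 1)*(r + 3)*(r + 4)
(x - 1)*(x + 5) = x^2 + 4*x - 5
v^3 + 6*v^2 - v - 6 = (v - 1)*(v + 1)*(v + 6)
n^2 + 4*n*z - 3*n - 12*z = (n - 3)*(n + 4*z)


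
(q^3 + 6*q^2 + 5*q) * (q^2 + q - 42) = q^5 + 7*q^4 - 31*q^3 - 247*q^2 - 210*q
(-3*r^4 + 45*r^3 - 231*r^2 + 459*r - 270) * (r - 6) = -3*r^5 + 63*r^4 - 501*r^3 + 1845*r^2 - 3024*r + 1620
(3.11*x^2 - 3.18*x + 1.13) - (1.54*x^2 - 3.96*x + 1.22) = 1.57*x^2 + 0.78*x - 0.0900000000000001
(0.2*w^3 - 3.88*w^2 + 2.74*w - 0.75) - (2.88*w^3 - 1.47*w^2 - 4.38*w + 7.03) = -2.68*w^3 - 2.41*w^2 + 7.12*w - 7.78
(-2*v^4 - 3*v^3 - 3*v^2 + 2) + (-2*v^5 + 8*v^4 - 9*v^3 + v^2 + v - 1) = -2*v^5 + 6*v^4 - 12*v^3 - 2*v^2 + v + 1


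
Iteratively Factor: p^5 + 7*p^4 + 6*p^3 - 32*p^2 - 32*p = (p + 1)*(p^4 + 6*p^3 - 32*p) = (p + 1)*(p + 4)*(p^3 + 2*p^2 - 8*p) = (p - 2)*(p + 1)*(p + 4)*(p^2 + 4*p) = p*(p - 2)*(p + 1)*(p + 4)*(p + 4)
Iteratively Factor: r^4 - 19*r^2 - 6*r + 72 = (r - 4)*(r^3 + 4*r^2 - 3*r - 18) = (r - 4)*(r + 3)*(r^2 + r - 6) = (r - 4)*(r - 2)*(r + 3)*(r + 3)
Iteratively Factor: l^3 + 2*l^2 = (l)*(l^2 + 2*l) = l^2*(l + 2)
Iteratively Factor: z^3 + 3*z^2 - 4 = (z - 1)*(z^2 + 4*z + 4) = (z - 1)*(z + 2)*(z + 2)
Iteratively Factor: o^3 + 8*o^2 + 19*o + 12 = (o + 3)*(o^2 + 5*o + 4) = (o + 3)*(o + 4)*(o + 1)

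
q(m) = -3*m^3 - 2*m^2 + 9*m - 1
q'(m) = -9*m^2 - 4*m + 9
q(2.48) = -36.74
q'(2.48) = -56.27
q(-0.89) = -8.48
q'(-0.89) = 5.43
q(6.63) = -903.55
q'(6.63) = -413.13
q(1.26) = 1.16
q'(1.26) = -10.33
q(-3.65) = 85.39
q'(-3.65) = -96.30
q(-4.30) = 161.84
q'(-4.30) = -140.21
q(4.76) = -327.03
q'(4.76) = -213.96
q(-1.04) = -9.15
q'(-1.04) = 3.43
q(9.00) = -2269.00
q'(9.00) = -756.00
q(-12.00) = 4787.00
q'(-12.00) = -1239.00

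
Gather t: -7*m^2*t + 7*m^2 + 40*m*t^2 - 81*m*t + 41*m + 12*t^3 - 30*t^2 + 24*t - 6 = 7*m^2 + 41*m + 12*t^3 + t^2*(40*m - 30) + t*(-7*m^2 - 81*m + 24) - 6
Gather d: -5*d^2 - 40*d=-5*d^2 - 40*d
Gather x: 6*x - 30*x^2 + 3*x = -30*x^2 + 9*x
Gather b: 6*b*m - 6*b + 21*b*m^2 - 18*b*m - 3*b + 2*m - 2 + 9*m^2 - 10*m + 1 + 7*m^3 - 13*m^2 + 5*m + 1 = b*(21*m^2 - 12*m - 9) + 7*m^3 - 4*m^2 - 3*m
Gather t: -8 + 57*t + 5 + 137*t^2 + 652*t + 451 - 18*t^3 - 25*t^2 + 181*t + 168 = -18*t^3 + 112*t^2 + 890*t + 616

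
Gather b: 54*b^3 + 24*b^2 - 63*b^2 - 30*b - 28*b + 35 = 54*b^3 - 39*b^2 - 58*b + 35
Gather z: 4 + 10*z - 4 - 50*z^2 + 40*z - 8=-50*z^2 + 50*z - 8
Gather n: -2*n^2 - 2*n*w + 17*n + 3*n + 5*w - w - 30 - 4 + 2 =-2*n^2 + n*(20 - 2*w) + 4*w - 32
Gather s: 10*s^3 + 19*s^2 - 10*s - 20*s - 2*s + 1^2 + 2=10*s^3 + 19*s^2 - 32*s + 3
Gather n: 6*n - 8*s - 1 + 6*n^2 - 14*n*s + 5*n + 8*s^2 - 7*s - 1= 6*n^2 + n*(11 - 14*s) + 8*s^2 - 15*s - 2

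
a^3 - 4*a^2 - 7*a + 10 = (a - 5)*(a - 1)*(a + 2)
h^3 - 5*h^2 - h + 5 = (h - 5)*(h - 1)*(h + 1)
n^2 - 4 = (n - 2)*(n + 2)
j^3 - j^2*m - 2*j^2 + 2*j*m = j*(j - 2)*(j - m)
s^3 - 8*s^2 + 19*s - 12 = (s - 4)*(s - 3)*(s - 1)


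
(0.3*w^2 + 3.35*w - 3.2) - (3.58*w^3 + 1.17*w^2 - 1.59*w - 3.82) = -3.58*w^3 - 0.87*w^2 + 4.94*w + 0.62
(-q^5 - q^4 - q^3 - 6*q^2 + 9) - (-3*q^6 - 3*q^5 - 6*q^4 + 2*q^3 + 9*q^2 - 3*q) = 3*q^6 + 2*q^5 + 5*q^4 - 3*q^3 - 15*q^2 + 3*q + 9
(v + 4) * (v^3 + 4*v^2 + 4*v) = v^4 + 8*v^3 + 20*v^2 + 16*v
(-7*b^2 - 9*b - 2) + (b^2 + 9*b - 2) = -6*b^2 - 4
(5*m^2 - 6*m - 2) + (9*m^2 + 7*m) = 14*m^2 + m - 2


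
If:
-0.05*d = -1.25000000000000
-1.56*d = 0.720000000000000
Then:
No Solution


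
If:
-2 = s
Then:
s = -2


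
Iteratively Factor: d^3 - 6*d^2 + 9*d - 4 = (d - 1)*(d^2 - 5*d + 4) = (d - 1)^2*(d - 4)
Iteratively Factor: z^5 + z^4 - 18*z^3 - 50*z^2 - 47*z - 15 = (z + 1)*(z^4 - 18*z^2 - 32*z - 15) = (z - 5)*(z + 1)*(z^3 + 5*z^2 + 7*z + 3) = (z - 5)*(z + 1)*(z + 3)*(z^2 + 2*z + 1) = (z - 5)*(z + 1)^2*(z + 3)*(z + 1)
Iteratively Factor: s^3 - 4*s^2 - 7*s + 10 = (s + 2)*(s^2 - 6*s + 5) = (s - 5)*(s + 2)*(s - 1)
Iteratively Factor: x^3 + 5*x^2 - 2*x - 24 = (x - 2)*(x^2 + 7*x + 12) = (x - 2)*(x + 3)*(x + 4)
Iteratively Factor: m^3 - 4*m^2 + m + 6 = (m - 2)*(m^2 - 2*m - 3) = (m - 3)*(m - 2)*(m + 1)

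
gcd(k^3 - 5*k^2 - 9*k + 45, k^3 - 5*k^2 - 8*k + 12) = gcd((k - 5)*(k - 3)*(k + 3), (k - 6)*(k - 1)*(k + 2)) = 1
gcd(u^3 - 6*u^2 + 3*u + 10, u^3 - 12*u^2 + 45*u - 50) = u^2 - 7*u + 10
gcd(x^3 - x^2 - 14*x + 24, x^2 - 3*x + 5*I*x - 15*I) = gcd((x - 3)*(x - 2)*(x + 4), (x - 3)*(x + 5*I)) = x - 3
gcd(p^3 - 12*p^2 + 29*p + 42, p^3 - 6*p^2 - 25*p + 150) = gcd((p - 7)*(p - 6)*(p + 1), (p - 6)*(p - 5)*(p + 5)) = p - 6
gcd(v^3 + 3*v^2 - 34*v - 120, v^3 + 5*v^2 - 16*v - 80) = v^2 + 9*v + 20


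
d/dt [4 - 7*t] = -7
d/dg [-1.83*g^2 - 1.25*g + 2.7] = -3.66*g - 1.25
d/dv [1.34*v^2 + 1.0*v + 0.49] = 2.68*v + 1.0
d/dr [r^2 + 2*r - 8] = 2*r + 2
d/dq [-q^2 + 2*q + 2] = 2 - 2*q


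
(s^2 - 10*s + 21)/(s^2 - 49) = (s - 3)/(s + 7)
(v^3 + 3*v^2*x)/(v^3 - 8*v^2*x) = (v + 3*x)/(v - 8*x)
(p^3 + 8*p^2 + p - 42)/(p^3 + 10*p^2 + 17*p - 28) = (p^2 + p - 6)/(p^2 + 3*p - 4)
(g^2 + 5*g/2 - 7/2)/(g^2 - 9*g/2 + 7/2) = (2*g + 7)/(2*g - 7)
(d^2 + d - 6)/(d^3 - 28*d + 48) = (d + 3)/(d^2 + 2*d - 24)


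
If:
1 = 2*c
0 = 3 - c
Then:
No Solution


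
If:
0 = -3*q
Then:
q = 0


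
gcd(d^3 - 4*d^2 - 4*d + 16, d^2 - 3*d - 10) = d + 2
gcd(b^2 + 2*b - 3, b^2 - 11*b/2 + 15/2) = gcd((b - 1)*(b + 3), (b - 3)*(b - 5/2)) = 1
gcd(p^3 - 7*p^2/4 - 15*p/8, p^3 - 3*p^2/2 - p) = p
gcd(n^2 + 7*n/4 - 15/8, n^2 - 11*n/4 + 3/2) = n - 3/4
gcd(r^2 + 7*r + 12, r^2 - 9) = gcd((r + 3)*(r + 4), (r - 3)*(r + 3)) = r + 3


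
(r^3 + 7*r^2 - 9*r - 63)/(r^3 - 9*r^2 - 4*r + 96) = (r^2 + 4*r - 21)/(r^2 - 12*r + 32)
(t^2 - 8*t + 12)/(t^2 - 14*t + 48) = (t - 2)/(t - 8)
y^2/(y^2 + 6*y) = y/(y + 6)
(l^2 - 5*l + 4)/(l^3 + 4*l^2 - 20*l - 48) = (l - 1)/(l^2 + 8*l + 12)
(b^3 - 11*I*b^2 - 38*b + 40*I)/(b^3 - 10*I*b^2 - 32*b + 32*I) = (b - 5*I)/(b - 4*I)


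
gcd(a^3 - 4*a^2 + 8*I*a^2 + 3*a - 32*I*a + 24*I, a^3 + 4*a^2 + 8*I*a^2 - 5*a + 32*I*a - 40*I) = a^2 + a*(-1 + 8*I) - 8*I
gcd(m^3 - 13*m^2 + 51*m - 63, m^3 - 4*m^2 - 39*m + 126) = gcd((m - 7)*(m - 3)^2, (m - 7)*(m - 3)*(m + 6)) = m^2 - 10*m + 21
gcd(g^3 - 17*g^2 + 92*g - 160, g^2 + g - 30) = g - 5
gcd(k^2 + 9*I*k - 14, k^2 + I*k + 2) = k + 2*I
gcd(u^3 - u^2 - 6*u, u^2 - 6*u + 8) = 1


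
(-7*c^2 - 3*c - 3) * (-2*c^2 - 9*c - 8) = 14*c^4 + 69*c^3 + 89*c^2 + 51*c + 24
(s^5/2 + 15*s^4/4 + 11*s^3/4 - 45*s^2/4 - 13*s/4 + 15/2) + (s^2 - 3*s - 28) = s^5/2 + 15*s^4/4 + 11*s^3/4 - 41*s^2/4 - 25*s/4 - 41/2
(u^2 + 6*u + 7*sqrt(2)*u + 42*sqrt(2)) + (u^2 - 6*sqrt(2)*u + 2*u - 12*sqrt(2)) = 2*u^2 + sqrt(2)*u + 8*u + 30*sqrt(2)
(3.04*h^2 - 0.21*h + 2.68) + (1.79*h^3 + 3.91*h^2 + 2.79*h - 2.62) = 1.79*h^3 + 6.95*h^2 + 2.58*h + 0.0600000000000001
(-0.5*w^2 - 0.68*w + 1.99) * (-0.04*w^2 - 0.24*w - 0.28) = 0.02*w^4 + 0.1472*w^3 + 0.2236*w^2 - 0.2872*w - 0.5572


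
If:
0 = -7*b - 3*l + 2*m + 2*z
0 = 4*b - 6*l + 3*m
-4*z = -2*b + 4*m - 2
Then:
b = 6*z/35 + 1/35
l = 29/105 - 12*z/35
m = 18/35 - 32*z/35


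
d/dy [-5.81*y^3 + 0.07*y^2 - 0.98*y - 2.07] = -17.43*y^2 + 0.14*y - 0.98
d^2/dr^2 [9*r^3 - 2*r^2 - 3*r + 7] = 54*r - 4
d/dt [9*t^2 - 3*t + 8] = 18*t - 3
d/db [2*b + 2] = 2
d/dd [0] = 0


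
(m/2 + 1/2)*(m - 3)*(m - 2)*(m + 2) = m^4/2 - m^3 - 7*m^2/2 + 4*m + 6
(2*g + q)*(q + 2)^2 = 2*g*q^2 + 8*g*q + 8*g + q^3 + 4*q^2 + 4*q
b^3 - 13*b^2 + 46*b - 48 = (b - 8)*(b - 3)*(b - 2)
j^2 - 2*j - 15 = (j - 5)*(j + 3)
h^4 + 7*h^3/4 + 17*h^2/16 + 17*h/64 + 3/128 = (h + 1/4)^2*(h + 1/2)*(h + 3/4)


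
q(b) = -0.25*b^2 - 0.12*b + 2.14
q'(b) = -0.5*b - 0.12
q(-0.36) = 2.15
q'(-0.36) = 0.06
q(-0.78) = 2.08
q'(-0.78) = 0.27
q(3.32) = -1.01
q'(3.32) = -1.78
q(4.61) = -3.73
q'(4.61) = -2.42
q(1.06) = 1.73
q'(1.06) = -0.65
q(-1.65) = 1.66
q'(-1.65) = 0.70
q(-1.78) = 1.56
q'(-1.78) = 0.77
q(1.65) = 1.26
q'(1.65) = -0.94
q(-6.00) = -6.14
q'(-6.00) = 2.88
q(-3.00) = 0.25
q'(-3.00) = 1.38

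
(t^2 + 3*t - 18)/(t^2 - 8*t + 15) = (t + 6)/(t - 5)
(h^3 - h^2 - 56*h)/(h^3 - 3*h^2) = (h^2 - h - 56)/(h*(h - 3))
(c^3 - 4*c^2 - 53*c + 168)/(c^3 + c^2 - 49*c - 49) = (c^2 - 11*c + 24)/(c^2 - 6*c - 7)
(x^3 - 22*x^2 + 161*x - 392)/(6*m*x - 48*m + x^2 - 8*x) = (x^2 - 14*x + 49)/(6*m + x)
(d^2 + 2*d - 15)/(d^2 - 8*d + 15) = (d + 5)/(d - 5)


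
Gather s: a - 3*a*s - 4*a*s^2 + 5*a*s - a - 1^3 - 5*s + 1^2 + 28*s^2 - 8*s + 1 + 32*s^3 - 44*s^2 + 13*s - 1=2*a*s + 32*s^3 + s^2*(-4*a - 16)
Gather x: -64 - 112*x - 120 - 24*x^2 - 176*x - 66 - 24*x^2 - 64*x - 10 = -48*x^2 - 352*x - 260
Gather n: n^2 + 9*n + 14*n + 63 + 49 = n^2 + 23*n + 112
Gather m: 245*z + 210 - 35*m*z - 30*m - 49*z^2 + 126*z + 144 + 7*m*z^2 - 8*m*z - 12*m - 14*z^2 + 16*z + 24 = m*(7*z^2 - 43*z - 42) - 63*z^2 + 387*z + 378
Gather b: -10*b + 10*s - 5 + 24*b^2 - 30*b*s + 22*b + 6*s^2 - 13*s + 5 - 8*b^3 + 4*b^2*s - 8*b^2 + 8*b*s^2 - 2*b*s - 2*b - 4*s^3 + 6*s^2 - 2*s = -8*b^3 + b^2*(4*s + 16) + b*(8*s^2 - 32*s + 10) - 4*s^3 + 12*s^2 - 5*s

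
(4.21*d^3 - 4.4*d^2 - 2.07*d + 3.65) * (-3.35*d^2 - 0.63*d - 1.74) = -14.1035*d^5 + 12.0877*d^4 + 2.3811*d^3 - 3.2674*d^2 + 1.3023*d - 6.351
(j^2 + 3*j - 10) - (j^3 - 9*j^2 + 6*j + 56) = -j^3 + 10*j^2 - 3*j - 66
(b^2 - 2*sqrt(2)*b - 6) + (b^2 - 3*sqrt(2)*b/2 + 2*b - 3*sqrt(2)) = 2*b^2 - 7*sqrt(2)*b/2 + 2*b - 6 - 3*sqrt(2)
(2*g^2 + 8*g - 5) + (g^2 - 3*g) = 3*g^2 + 5*g - 5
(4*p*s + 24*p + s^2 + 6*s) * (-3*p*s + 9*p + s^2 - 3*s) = -12*p^2*s^2 - 36*p^2*s + 216*p^2 + p*s^3 + 3*p*s^2 - 18*p*s + s^4 + 3*s^3 - 18*s^2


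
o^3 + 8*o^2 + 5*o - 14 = (o - 1)*(o + 2)*(o + 7)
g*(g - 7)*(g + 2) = g^3 - 5*g^2 - 14*g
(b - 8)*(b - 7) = b^2 - 15*b + 56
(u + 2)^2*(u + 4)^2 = u^4 + 12*u^3 + 52*u^2 + 96*u + 64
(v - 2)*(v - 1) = v^2 - 3*v + 2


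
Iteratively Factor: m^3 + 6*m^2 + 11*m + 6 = (m + 3)*(m^2 + 3*m + 2) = (m + 1)*(m + 3)*(m + 2)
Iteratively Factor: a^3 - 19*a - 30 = (a - 5)*(a^2 + 5*a + 6) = (a - 5)*(a + 2)*(a + 3)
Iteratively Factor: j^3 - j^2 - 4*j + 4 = (j - 2)*(j^2 + j - 2) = (j - 2)*(j - 1)*(j + 2)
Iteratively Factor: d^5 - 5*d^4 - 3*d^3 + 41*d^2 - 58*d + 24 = (d - 1)*(d^4 - 4*d^3 - 7*d^2 + 34*d - 24) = (d - 4)*(d - 1)*(d^3 - 7*d + 6) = (d - 4)*(d - 1)^2*(d^2 + d - 6) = (d - 4)*(d - 1)^2*(d + 3)*(d - 2)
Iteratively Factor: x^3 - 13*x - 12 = (x - 4)*(x^2 + 4*x + 3) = (x - 4)*(x + 1)*(x + 3)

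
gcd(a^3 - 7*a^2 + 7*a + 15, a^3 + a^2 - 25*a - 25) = a^2 - 4*a - 5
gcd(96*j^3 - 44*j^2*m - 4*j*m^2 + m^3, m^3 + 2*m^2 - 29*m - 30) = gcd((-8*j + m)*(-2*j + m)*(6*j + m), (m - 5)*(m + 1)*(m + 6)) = 1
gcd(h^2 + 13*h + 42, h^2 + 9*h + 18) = h + 6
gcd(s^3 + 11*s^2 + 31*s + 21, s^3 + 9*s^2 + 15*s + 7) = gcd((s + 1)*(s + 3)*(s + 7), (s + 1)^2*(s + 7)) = s^2 + 8*s + 7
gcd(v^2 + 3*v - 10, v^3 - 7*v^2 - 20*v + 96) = 1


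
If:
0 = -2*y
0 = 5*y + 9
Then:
No Solution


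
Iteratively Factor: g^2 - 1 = (g - 1)*(g + 1)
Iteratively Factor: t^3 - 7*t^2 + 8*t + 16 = (t - 4)*(t^2 - 3*t - 4) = (t - 4)^2*(t + 1)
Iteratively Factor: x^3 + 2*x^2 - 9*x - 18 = (x + 2)*(x^2 - 9) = (x - 3)*(x + 2)*(x + 3)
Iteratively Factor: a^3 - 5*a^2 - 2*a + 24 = (a + 2)*(a^2 - 7*a + 12) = (a - 4)*(a + 2)*(a - 3)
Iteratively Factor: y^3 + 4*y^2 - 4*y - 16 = (y + 4)*(y^2 - 4) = (y + 2)*(y + 4)*(y - 2)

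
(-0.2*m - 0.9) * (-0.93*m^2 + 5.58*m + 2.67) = 0.186*m^3 - 0.279*m^2 - 5.556*m - 2.403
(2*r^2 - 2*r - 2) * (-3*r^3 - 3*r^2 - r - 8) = -6*r^5 + 10*r^3 - 8*r^2 + 18*r + 16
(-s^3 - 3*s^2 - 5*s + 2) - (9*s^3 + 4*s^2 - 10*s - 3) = -10*s^3 - 7*s^2 + 5*s + 5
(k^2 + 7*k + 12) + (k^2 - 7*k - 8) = 2*k^2 + 4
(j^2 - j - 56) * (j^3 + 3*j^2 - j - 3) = j^5 + 2*j^4 - 60*j^3 - 170*j^2 + 59*j + 168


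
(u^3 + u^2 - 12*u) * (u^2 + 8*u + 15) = u^5 + 9*u^4 + 11*u^3 - 81*u^2 - 180*u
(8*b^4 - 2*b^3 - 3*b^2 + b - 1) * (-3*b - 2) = -24*b^5 - 10*b^4 + 13*b^3 + 3*b^2 + b + 2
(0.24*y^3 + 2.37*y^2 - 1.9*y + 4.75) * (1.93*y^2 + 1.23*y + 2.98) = 0.4632*y^5 + 4.8693*y^4 - 0.0366999999999997*y^3 + 13.8931*y^2 + 0.1805*y + 14.155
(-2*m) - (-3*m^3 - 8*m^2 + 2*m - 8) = 3*m^3 + 8*m^2 - 4*m + 8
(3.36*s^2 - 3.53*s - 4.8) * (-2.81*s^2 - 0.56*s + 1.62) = -9.4416*s^4 + 8.0377*s^3 + 20.908*s^2 - 3.0306*s - 7.776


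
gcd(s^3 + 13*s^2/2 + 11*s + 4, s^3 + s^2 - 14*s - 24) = s + 2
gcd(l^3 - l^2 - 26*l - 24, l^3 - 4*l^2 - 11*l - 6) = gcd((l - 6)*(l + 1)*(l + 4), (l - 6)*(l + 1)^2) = l^2 - 5*l - 6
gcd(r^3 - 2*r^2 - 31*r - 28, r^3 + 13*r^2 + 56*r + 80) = r + 4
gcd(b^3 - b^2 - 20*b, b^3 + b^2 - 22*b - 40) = b^2 - b - 20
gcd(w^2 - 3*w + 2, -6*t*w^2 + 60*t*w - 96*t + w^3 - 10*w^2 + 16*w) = w - 2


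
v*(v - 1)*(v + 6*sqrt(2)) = v^3 - v^2 + 6*sqrt(2)*v^2 - 6*sqrt(2)*v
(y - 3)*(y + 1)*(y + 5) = y^3 + 3*y^2 - 13*y - 15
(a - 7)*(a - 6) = a^2 - 13*a + 42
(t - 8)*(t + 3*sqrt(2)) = t^2 - 8*t + 3*sqrt(2)*t - 24*sqrt(2)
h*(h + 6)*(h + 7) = h^3 + 13*h^2 + 42*h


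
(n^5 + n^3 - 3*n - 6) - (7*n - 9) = n^5 + n^3 - 10*n + 3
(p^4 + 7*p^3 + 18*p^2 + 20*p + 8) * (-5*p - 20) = -5*p^5 - 55*p^4 - 230*p^3 - 460*p^2 - 440*p - 160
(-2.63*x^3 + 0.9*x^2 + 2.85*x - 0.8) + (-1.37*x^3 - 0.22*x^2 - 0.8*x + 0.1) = -4.0*x^3 + 0.68*x^2 + 2.05*x - 0.7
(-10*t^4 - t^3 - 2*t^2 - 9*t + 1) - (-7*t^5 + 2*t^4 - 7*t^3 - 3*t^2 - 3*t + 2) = 7*t^5 - 12*t^4 + 6*t^3 + t^2 - 6*t - 1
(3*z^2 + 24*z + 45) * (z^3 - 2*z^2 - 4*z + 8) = 3*z^5 + 18*z^4 - 15*z^3 - 162*z^2 + 12*z + 360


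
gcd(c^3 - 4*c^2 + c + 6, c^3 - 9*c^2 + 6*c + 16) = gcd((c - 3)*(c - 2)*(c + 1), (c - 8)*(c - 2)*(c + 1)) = c^2 - c - 2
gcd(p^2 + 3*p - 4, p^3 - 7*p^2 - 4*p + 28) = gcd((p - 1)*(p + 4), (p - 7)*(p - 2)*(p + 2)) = 1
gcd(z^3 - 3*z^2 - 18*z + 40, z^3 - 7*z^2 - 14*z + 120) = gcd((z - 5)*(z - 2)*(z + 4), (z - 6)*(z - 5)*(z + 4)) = z^2 - z - 20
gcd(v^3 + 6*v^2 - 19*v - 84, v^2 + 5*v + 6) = v + 3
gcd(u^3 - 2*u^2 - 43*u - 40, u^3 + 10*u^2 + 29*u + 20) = u^2 + 6*u + 5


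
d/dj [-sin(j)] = -cos(j)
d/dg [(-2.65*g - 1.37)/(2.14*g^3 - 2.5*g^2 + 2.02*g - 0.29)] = (11.342*g^3 + 2.1704*g^2 - 6.85*g + 3.5359)/(4.5796*g^6 - 10.7*g^5 + 14.8956*g^4 - 11.3412*g^3 + 5.5304*g^2 - 1.1716*g + 0.0841)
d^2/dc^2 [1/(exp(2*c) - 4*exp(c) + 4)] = 4*(exp(c) + 1)*exp(c)/(exp(4*c) - 8*exp(3*c) + 24*exp(2*c) - 32*exp(c) + 16)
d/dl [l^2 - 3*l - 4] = 2*l - 3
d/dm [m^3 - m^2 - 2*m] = 3*m^2 - 2*m - 2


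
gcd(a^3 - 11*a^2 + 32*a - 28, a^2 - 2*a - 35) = a - 7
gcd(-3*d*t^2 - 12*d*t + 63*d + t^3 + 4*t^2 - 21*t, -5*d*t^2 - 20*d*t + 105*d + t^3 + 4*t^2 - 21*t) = t^2 + 4*t - 21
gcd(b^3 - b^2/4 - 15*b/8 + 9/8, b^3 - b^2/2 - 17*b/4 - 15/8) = b + 3/2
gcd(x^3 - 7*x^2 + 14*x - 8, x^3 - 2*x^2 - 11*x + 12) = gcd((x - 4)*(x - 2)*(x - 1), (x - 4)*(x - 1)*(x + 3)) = x^2 - 5*x + 4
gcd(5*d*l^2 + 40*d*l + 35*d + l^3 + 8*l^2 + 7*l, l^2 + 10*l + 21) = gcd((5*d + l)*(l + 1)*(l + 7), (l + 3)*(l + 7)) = l + 7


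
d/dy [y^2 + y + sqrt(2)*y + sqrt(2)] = 2*y + 1 + sqrt(2)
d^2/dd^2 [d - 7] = 0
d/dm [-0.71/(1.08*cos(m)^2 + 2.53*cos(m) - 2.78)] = -(1.5336*cos(m) + 1.7963)*sin(m)/(1.08*cos(m)^2 + 2.53*cos(m) - 2.78)^2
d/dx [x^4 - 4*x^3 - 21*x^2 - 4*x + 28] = 4*x^3 - 12*x^2 - 42*x - 4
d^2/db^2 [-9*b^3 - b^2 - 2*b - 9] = -54*b - 2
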